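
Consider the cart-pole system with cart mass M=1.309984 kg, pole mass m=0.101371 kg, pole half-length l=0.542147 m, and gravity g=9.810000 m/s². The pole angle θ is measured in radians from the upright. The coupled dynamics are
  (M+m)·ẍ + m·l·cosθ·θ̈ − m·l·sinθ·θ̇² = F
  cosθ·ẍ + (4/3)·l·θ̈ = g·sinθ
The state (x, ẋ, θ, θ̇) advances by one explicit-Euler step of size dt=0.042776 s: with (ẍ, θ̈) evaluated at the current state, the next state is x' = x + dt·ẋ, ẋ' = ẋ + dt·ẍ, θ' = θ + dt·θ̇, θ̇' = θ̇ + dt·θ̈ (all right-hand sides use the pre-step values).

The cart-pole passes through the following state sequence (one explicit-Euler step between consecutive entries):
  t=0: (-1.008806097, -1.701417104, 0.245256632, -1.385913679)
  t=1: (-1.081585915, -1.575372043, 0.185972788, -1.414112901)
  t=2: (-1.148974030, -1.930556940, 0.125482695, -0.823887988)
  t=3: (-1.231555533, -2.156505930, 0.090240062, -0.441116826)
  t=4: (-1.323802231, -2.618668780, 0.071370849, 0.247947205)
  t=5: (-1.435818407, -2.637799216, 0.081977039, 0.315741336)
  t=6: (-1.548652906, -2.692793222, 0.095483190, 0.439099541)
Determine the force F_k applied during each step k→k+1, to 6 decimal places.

F_0 = 4.097965 N
F_1 = -10.994085 N
F_2 = -6.971737 N
F_3 = -14.367907 N
F_4 = -0.544553 N
F_5 = -1.656969 N

step 0→1:
  ẍ = (ẋ'−ẋ)/dt = (-1.575372043−-1.701417104)/0.042776 = 2.946630
  θ̈ = (θ̇'−θ̇)/dt = (-1.414112901−-1.385913679)/0.042776 = -0.659230
  sinθ=0.242805, cosθ=0.970075
  F = (M+m)·ẍ + m·l·cosθ·θ̈ − m·l·sinθ·θ̇² = 4.158742 + -0.035146 − 0.025631 = 4.097965
step 1→2:
  ẍ = (ẋ'−ẋ)/dt = (-1.930556940−-1.575372043)/0.042776 = -8.303369
  θ̈ = (θ̇'−θ̇)/dt = (-0.823887988−-1.414112901)/0.042776 = 13.798039
  sinθ=0.184903, cosθ=0.982757
  F = (M+m)·ẍ + m·l·cosθ·θ̈ − m·l·sinθ·θ̇² = -11.719001 + 0.745237 − 0.020321 = -10.994085
step 2→3:
  ẍ = (ẋ'−ẋ)/dt = (-2.156505930−-1.930556940)/0.042776 = -5.282144
  θ̈ = (θ̇'−θ̇)/dt = (-0.441116826−-0.823887988)/0.042776 = 8.948269
  sinθ=0.125154, cosθ=0.992137
  F = (M+m)·ẍ + m·l·cosθ·θ̈ − m·l·sinθ·θ̇² = -7.454980 + 0.487912 − 0.004669 = -6.971737
step 3→4:
  ẍ = (ẋ'−ẋ)/dt = (-2.618668780−-2.156505930)/0.042776 = -10.804256
  θ̈ = (θ̇'−θ̇)/dt = (0.247947205−-0.441116826)/0.042776 = 16.108660
  sinθ=0.090118, cosθ=0.995931
  F = (M+m)·ẍ + m·l·cosθ·θ̈ − m·l·sinθ·θ̇² = -15.248641 + 0.881697 − 0.000964 = -14.367907
step 4→5:
  ẍ = (ẋ'−ẋ)/dt = (-2.637799216−-2.618668780)/0.042776 = -0.447224
  θ̈ = (θ̇'−θ̇)/dt = (0.315741336−0.247947205)/0.042776 = 1.584864
  sinθ=0.071310, cosθ=0.997454
  F = (M+m)·ẍ + m·l·cosθ·θ̈ − m·l·sinθ·θ̇² = -0.631191 + 0.086879 − 0.000241 = -0.544553
step 5→6:
  ẍ = (ẋ'−ẋ)/dt = (-2.692793222−-2.637799216)/0.042776 = -1.285628
  θ̈ = (θ̇'−θ̇)/dt = (0.439099541−0.315741336)/0.042776 = 2.883818
  sinθ=0.081885, cosθ=0.996642
  F = (M+m)·ẍ + m·l·cosθ·θ̈ − m·l·sinθ·θ̇² = -1.814477 + 0.157957 − 0.000449 = -1.656969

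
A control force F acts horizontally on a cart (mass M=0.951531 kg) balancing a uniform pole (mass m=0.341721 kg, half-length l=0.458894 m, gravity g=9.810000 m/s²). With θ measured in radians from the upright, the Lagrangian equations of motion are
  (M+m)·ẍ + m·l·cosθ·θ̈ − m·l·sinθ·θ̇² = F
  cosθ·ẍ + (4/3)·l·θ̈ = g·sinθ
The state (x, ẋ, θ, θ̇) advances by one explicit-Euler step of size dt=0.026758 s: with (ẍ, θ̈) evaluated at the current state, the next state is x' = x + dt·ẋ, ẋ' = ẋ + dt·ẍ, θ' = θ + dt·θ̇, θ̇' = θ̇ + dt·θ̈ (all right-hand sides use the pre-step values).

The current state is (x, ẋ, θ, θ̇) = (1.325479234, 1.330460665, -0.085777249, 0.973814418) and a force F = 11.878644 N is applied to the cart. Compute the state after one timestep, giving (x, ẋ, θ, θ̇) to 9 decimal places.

(1.361079700, 1.641624606, -0.059719923, 0.430374387)

sinθ=-0.085672100, cosθ=0.996323387
temp = (F + m·l·θ̇²·sinθ)/(M+m) = (11.878644 + -0.012740189)/1.293252 = 9.175244895
θ̈ = (g·sinθ − cosθ·temp)/(l·(4/3 − m·cos²θ/(M+m))) = -20.309441340
ẍ = temp − m·l·θ̈·cosθ/(M+m) = 11.628819067
Euler: x'=1.325479234+0.026758·1.330460665=1.361079700, ẋ'=1.330460665+0.026758·11.628819067=1.641624606
       θ'=-0.085777249+0.026758·0.973814418=-0.059719923, θ̇'=0.973814418+0.026758·-20.309441340=0.430374387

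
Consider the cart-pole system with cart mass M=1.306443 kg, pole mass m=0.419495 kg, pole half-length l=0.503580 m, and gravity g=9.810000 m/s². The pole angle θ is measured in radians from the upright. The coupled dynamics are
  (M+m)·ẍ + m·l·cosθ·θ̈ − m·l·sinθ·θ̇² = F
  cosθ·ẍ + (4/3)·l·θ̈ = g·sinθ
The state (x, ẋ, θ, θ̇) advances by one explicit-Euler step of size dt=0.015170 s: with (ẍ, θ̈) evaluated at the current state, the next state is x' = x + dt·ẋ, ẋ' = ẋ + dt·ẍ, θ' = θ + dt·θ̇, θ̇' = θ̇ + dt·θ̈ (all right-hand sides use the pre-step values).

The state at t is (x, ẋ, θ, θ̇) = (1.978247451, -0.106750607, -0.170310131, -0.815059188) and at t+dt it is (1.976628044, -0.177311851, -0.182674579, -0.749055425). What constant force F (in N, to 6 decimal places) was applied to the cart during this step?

ẍ = (ẋ'−ẋ)/dt = (-0.177311851−-0.106750607)/0.015170 = -4.651367
θ̈ = (θ̇'−θ̇)/dt = (-0.749055425−-0.815059188)/0.015170 = 4.350940
sinθ=-0.169488, cosθ=0.985532
F = (M+m)·ẍ + m·l·cosθ·θ̈ − m·l·sinθ·θ̇² = -8.027972 + 0.905835 − -0.023786 = -7.098351

F = -7.098351 N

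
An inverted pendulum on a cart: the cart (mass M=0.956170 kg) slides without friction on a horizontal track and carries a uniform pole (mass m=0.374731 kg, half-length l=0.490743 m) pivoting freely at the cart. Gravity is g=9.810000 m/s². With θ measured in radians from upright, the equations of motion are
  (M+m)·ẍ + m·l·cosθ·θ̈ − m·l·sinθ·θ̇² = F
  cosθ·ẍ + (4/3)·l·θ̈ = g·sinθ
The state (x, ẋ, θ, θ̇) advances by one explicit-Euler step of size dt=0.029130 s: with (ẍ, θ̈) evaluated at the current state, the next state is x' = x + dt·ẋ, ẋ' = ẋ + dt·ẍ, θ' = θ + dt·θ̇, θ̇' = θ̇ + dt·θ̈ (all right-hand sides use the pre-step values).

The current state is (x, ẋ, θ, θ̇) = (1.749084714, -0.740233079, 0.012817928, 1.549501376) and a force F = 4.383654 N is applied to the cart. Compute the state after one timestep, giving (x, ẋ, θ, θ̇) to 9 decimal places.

(1.727521724, -0.619429686, 0.057954903, 1.370491206)

sinθ=0.012817577, cosθ=0.999917851
temp = (F + m·l·θ̇²·sinθ)/(M+m) = (4.383654 + 0.005659312)/1.330901 = 3.298001363
θ̈ = (g·sinθ − cosθ·temp)/(l·(4/3 − m·cos²θ/(M+m))) = -6.145216970
ẍ = temp − m·l·θ̈·cosθ/(M+m) = 4.147044053
Euler: x'=1.749084714+0.029130·-0.740233079=1.727521724, ẋ'=-0.740233079+0.029130·4.147044053=-0.619429686
       θ'=0.012817928+0.029130·1.549501376=0.057954903, θ̇'=1.549501376+0.029130·-6.145216970=1.370491206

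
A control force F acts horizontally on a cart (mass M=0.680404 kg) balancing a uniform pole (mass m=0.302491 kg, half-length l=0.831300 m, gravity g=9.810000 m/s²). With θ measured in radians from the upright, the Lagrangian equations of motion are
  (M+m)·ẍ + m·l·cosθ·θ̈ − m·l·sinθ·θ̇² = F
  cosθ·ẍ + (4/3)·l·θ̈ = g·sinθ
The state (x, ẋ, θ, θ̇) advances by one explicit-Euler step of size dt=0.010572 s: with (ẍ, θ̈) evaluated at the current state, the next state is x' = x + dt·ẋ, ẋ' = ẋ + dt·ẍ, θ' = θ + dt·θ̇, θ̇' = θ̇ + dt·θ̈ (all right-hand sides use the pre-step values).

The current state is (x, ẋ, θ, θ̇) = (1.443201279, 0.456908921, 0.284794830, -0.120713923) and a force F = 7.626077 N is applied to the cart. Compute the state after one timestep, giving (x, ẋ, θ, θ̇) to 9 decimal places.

sinθ=0.280960552, cosθ=0.959719318
temp = (F + m·l·θ̇²·sinθ)/(M+m) = (7.626077 + 0.001029509)/0.982895 = 7.759838548
θ̈ = (g·sinθ − cosθ·temp)/(l·(4/3 − m·cos²θ/(M+m))) = -5.374961551
ẍ = temp − m·l·θ̈·cosθ/(M+m) = 9.079561320
Euler: x'=1.443201279+0.010572·0.456908921=1.448031720, ẋ'=0.456908921+0.010572·9.079561320=0.552898043
       θ'=0.284794830+0.010572·-0.120713923=0.283518642, θ̇'=-0.120713923+0.010572·-5.374961551=-0.177538017

(1.448031720, 0.552898043, 0.283518642, -0.177538017)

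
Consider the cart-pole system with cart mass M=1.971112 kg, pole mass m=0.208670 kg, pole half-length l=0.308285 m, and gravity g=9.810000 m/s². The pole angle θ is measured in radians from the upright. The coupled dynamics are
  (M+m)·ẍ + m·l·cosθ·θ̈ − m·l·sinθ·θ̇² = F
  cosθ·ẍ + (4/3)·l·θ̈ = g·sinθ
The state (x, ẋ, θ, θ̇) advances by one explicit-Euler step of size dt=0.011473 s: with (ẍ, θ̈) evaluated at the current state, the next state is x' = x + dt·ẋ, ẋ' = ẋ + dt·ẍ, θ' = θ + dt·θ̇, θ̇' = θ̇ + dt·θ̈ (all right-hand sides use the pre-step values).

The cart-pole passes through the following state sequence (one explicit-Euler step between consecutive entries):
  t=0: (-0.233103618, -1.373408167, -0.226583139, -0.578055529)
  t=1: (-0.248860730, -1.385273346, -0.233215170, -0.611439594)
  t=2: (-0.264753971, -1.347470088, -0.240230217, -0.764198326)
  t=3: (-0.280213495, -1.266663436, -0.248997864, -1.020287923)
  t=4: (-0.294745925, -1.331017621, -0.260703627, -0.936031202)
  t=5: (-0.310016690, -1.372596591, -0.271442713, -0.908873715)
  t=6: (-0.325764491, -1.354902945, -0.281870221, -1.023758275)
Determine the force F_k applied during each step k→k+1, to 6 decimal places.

step 0→1:
  ẍ = (ẋ'−ẋ)/dt = (-1.385273346−-1.373408167)/0.011473 = -1.034183
  θ̈ = (θ̇'−θ̇)/dt = (-0.611439594−-0.578055529)/0.011473 = -2.909794
  sinθ=-0.224649, cosθ=0.974440
  F = (M+m)·ẍ + m·l·cosθ·θ̈ − m·l·sinθ·θ̇² = -2.254293 + -0.182402 − -0.004829 = -2.431866
step 1→2:
  ẍ = (ẋ'−ẋ)/dt = (-1.347470088−-1.385273346)/0.011473 = 3.294976
  θ̈ = (θ̇'−θ̇)/dt = (-0.764198326−-0.611439594)/0.011473 = -13.314628
  sinθ=-0.231107, cosθ=0.972928
  F = (M+m)·ẍ + m·l·cosθ·θ̈ − m·l·sinθ·θ̇² = 7.182329 + -0.833340 − -0.005558 = 6.354547
step 2→3:
  ẍ = (ẋ'−ẋ)/dt = (-1.266663436−-1.347470088)/0.011473 = 7.043202
  θ̈ = (θ̇'−θ̇)/dt = (-1.020287923−-0.764198326)/0.011473 = -22.321067
  sinθ=-0.237926, cosθ=0.971283
  F = (M+m)·ẍ + m·l·cosθ·θ̈ − m·l·sinθ·θ̇² = 15.352644 + -1.394676 − -0.008939 = 13.966907
step 3→4:
  ẍ = (ẋ'−ẋ)/dt = (-1.331017621−-1.266663436)/0.011473 = -5.609185
  θ̈ = (θ̇'−θ̇)/dt = (-0.936031202−-1.020287923)/0.011473 = 7.343914
  sinθ=-0.246433, cosθ=0.969160
  F = (M+m)·ẍ + m·l·cosθ·θ̈ − m·l·sinθ·θ̇² = -12.226802 + 0.457863 − -0.016503 = -11.752436
step 4→5:
  ẍ = (ẋ'−ẋ)/dt = (-1.372596591−-1.331017621)/0.011473 = -3.624071
  θ̈ = (θ̇'−θ̇)/dt = (-0.908873715−-0.936031202)/0.011473 = 2.367078
  sinθ=-0.257760, cosθ=0.966209
  F = (M+m)·ẍ + m·l·cosθ·θ̈ − m·l·sinθ·θ̇² = -7.899685 + 0.147128 − -0.014528 = -7.738029
step 5→6:
  ẍ = (ẋ'−ẋ)/dt = (-1.354902945−-1.372596591)/0.011473 = 1.542199
  θ̈ = (θ̇'−θ̇)/dt = (-1.023758275−-0.908873715)/0.011473 = -10.013472
  sinθ=-0.268122, cosθ=0.963385
  F = (M+m)·ẍ + m·l·cosθ·θ̈ − m·l·sinθ·θ̇² = 3.361657 + -0.620579 − -0.014248 = 2.755326

F_0 = -2.431866 N
F_1 = 6.354547 N
F_2 = 13.966907 N
F_3 = -11.752436 N
F_4 = -7.738029 N
F_5 = 2.755326 N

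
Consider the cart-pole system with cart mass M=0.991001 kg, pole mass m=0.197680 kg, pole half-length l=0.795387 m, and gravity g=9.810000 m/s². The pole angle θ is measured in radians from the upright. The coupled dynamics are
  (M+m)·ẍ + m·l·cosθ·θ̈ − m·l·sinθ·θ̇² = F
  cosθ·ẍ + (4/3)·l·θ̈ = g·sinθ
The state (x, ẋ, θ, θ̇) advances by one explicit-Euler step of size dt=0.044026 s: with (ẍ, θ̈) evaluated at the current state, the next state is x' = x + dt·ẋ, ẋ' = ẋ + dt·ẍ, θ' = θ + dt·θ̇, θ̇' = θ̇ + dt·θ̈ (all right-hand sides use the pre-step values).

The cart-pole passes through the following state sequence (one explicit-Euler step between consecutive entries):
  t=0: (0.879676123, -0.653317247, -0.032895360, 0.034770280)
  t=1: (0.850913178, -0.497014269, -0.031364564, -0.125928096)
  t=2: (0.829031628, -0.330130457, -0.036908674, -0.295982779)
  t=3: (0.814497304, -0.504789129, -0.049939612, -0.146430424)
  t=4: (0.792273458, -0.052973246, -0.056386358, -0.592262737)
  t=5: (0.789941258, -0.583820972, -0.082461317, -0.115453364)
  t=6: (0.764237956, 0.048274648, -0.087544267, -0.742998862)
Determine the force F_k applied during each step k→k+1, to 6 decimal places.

step 0→1:
  ẍ = (ẋ'−ẋ)/dt = (-0.497014269−-0.653317247)/0.044026 = 3.550243
  θ̈ = (θ̇'−θ̇)/dt = (-0.125928096−0.034770280)/0.044026 = -3.650079
  sinθ=-0.032889, cosθ=0.999459
  F = (M+m)·ẍ + m·l·cosθ·θ̈ − m·l·sinθ·θ̇² = 4.220106 + -0.573599 − -0.000006 = 3.646513
step 1→2:
  ẍ = (ẋ'−ẋ)/dt = (-0.330130457−-0.497014269)/0.044026 = 3.790574
  θ̈ = (θ̇'−θ̇)/dt = (-0.295982779−-0.125928096)/0.044026 = -3.862597
  sinθ=-0.031359, cosθ=0.999508
  F = (M+m)·ẍ + m·l·cosθ·θ̈ − m·l·sinθ·θ̇² = 4.505783 + -0.607026 − -0.000078 = 3.898836
step 2→3:
  ẍ = (ẋ'−ẋ)/dt = (-0.504789129−-0.330130457)/0.044026 = -3.967171
  θ̈ = (θ̇'−θ̇)/dt = (-0.146430424−-0.295982779)/0.044026 = 3.396910
  sinθ=-0.036900, cosθ=0.999319
  F = (M+m)·ẍ + m·l·cosθ·θ̈ − m·l·sinθ·θ̇² = -4.715701 + 0.533740 − -0.000508 = -4.181453
step 3→4:
  ẍ = (ẋ'−ẋ)/dt = (-0.052973246−-0.504789129)/0.044026 = 10.262479
  θ̈ = (θ̇'−θ̇)/dt = (-0.592262737−-0.146430424)/0.044026 = -10.126569
  sinθ=-0.049919, cosθ=0.998753
  F = (M+m)·ẍ + m·l·cosθ·θ̈ − m·l·sinθ·θ̇² = 12.198813 + -1.590237 − -0.000168 = 10.608745
step 4→5:
  ẍ = (ẋ'−ẋ)/dt = (-0.583820972−-0.052973246)/0.044026 = -12.057596
  θ̈ = (θ̇'−θ̇)/dt = (-0.115453364−-0.592262737)/0.044026 = 10.830177
  sinθ=-0.056356, cosθ=0.998411
  F = (M+m)·ẍ + m·l·cosθ·θ̈ − m·l·sinθ·θ̇² = -14.332635 + 1.700145 − -0.003108 = -12.629382
step 5→6:
  ẍ = (ẋ'−ẋ)/dt = (0.048274648−-0.583820972)/0.044026 = 14.357326
  θ̈ = (θ̇'−θ̇)/dt = (-0.742998862−-0.115453364)/0.044026 = -14.253975
  sinθ=-0.082368, cosθ=0.996602
  F = (M+m)·ẍ + m·l·cosθ·θ̈ − m·l·sinθ·θ̇² = 17.066280 + -2.233567 − -0.000173 = 14.832886

F_0 = 3.646513 N
F_1 = 3.898836 N
F_2 = -4.181453 N
F_3 = 10.608745 N
F_4 = -12.629382 N
F_5 = 14.832886 N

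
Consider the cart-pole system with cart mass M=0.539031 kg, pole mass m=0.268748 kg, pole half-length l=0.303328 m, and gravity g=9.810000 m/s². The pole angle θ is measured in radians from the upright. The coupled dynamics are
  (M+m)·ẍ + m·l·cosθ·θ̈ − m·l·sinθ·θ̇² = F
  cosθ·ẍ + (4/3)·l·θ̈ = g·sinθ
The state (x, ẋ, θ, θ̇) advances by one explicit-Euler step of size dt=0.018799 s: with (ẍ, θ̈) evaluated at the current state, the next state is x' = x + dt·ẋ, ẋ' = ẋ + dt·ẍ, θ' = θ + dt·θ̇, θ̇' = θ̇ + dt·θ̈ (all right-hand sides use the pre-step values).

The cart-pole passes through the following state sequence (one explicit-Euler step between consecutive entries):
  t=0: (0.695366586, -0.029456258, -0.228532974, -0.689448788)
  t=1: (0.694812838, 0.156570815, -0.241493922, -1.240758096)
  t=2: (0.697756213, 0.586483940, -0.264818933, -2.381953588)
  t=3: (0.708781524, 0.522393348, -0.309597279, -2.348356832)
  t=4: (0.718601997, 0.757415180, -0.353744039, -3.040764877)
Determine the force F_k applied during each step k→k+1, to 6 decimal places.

F_0 = 5.673718 N
F_1 = 13.698051 N
F_2 = -2.492261 N
F_3 = 7.375918 N

step 0→1:
  ẍ = (ẋ'−ẋ)/dt = (0.156570815−-0.029456258)/0.018799 = 9.895583
  θ̈ = (θ̇'−θ̇)/dt = (-1.240758096−-0.689448788)/0.018799 = -29.326523
  sinθ=-0.226549, cosθ=0.974000
  F = (M+m)·ẍ + m·l·cosθ·θ̈ − m·l·sinθ·θ̇² = 7.993444 + -2.328505 − -0.008779 = 5.673718
step 1→2:
  ẍ = (ẋ'−ẋ)/dt = (0.586483940−0.156570815)/0.018799 = 22.868936
  θ̈ = (θ̇'−θ̇)/dt = (-2.381953588−-1.240758096)/0.018799 = -60.705117
  sinθ=-0.239153, cosθ=0.970982
  F = (M+m)·ẍ + m·l·cosθ·θ̈ − m·l·sinθ·θ̇² = 18.473046 + -4.805008 − -0.030013 = 13.698051
step 2→3:
  ẍ = (ẋ'−ẋ)/dt = (0.522393348−0.586483940)/0.018799 = -3.409255
  θ̈ = (θ̇'−θ̇)/dt = (-2.348356832−-2.381953588)/0.018799 = 1.787157
  sinθ=-0.261735, cosθ=0.965140
  F = (M+m)·ẍ + m·l·cosθ·θ̈ − m·l·sinθ·θ̇² = -2.753925 + 0.140608 − -0.121056 = -2.492261
step 3→4:
  ẍ = (ẋ'−ẋ)/dt = (0.757415180−0.522393348)/0.018799 = 12.501826
  θ̈ = (θ̇'−θ̇)/dt = (-3.040764877−-2.348356832)/0.018799 = -36.832174
  sinθ=-0.304675, cosθ=0.952456
  F = (M+m)·ẍ + m·l·cosθ·θ̈ − m·l·sinθ·θ̇² = 10.098713 + -2.859764 − -0.136969 = 7.375918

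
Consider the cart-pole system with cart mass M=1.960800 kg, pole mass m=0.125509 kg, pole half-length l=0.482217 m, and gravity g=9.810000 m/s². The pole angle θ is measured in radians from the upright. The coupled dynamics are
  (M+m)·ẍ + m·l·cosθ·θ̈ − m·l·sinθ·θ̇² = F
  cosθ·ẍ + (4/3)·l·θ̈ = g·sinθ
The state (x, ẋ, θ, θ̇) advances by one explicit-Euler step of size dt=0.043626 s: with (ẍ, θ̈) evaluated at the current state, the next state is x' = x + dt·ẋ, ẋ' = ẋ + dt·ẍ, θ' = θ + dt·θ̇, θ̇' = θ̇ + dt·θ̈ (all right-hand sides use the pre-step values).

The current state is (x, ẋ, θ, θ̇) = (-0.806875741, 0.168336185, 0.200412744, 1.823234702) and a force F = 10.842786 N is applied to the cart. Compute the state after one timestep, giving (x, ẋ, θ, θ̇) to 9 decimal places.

sinθ=0.199073830, cosθ=0.979984495
temp = (F + m·l·θ̇²·sinθ)/(M+m) = (10.842786 + 0.040051309)/2.086309 = 5.216311347
θ̈ = (g·sinθ − cosθ·temp)/(l·(4/3 − m·cos²θ/(M+m))) = -5.135765249
ẍ = temp − m·l·θ̈·cosθ/(M+m) = 5.362314798
Euler: x'=-0.806875741+0.043626·0.168336185=-0.799531907, ẋ'=0.168336185+0.043626·5.362314798=0.402272530
       θ'=0.200412744+0.043626·1.823234702=0.279953181, θ̇'=1.823234702+0.043626·-5.135765249=1.599181807

(-0.799531907, 0.402272530, 0.279953181, 1.599181807)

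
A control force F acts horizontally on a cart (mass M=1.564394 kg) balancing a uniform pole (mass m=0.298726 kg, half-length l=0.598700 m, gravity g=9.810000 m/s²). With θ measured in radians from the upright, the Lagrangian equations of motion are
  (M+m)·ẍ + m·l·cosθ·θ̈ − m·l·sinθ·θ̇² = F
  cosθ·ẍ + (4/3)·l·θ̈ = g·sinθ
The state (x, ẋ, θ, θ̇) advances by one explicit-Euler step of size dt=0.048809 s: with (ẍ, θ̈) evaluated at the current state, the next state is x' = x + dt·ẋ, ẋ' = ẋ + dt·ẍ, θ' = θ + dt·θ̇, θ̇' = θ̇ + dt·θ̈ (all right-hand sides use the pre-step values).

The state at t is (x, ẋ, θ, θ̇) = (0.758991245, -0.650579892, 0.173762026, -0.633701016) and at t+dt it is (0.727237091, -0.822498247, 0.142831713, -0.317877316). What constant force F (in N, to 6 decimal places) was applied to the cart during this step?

F = -5.435001 N

ẍ = (ẋ'−ẋ)/dt = (-0.822498247−-0.650579892)/0.048809 = -3.522268
θ̈ = (θ̇'−θ̇)/dt = (-0.317877316−-0.633701016)/0.048809 = 6.470604
sinθ=0.172889, cosθ=0.984941
F = (M+m)·ẍ + m·l·cosθ·θ̈ − m·l·sinθ·θ̇² = -6.562407 + 1.139823 − 0.012417 = -5.435001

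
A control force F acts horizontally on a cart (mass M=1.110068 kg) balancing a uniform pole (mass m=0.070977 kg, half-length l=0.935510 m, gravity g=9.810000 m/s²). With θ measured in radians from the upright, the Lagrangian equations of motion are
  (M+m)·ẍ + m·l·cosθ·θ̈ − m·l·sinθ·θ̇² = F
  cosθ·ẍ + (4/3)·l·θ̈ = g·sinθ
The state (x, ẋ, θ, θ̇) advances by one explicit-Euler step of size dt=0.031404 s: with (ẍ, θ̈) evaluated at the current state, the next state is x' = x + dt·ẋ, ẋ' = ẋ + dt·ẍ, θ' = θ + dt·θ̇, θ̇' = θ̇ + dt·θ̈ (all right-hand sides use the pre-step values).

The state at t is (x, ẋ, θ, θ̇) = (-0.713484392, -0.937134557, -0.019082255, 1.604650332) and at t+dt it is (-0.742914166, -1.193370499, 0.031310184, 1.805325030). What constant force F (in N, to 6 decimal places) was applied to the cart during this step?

F = -9.209063 N

ẍ = (ẋ'−ẋ)/dt = (-1.193370499−-0.937134557)/0.031404 = -8.159341
θ̈ = (θ̇'−θ̇)/dt = (1.805325030−1.604650332)/0.031404 = 6.390100
sinθ=-0.019081, cosθ=0.999818
F = (M+m)·ẍ + m·l·cosθ·θ̈ − m·l·sinθ·θ̇² = -9.636549 + 0.424223 − -0.003262 = -9.209063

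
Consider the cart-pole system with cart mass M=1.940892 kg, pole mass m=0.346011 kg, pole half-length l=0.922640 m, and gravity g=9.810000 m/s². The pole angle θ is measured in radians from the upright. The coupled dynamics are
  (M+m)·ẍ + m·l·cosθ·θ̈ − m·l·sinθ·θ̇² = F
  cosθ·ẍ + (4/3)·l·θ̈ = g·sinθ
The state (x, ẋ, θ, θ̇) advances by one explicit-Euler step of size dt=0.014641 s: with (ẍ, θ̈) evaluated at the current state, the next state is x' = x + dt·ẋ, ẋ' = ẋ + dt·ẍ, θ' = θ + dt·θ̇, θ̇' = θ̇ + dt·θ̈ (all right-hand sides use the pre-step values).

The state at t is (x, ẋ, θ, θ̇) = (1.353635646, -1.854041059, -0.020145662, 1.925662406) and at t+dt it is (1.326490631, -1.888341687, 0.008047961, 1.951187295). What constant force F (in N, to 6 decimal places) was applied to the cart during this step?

ẍ = (ẋ'−ẋ)/dt = (-1.888341687−-1.854041059)/0.014641 = -2.342779
θ̈ = (θ̇'−θ̇)/dt = (1.951187295−1.925662406)/0.014641 = 1.743384
sinθ=-0.020144, cosθ=0.999797
F = (M+m)·ẍ + m·l·cosθ·θ̈ − m·l·sinθ·θ̇² = -5.357708 + 0.556451 − -0.023847 = -4.777410

F = -4.777410 N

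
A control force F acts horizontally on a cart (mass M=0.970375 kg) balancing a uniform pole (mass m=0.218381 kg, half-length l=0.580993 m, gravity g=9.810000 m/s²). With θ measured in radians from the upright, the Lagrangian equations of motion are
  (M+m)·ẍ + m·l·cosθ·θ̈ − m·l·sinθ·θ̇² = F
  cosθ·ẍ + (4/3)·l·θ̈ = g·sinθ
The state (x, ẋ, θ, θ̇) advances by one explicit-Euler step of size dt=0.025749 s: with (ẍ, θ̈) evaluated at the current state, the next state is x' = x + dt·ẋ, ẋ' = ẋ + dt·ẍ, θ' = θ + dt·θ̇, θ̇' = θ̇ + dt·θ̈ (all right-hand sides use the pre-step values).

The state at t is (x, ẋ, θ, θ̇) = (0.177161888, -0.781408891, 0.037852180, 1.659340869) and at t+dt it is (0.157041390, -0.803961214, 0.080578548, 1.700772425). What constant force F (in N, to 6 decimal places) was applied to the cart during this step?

F = -0.850388 N

ẍ = (ẋ'−ẋ)/dt = (-0.803961214−-0.781408891)/0.025749 = -0.875852
θ̈ = (θ̇'−θ̇)/dt = (1.700772425−1.659340869)/0.025749 = 1.609055
sinθ=0.037843, cosθ=0.999284
F = (M+m)·ẍ + m·l·cosθ·θ̈ − m·l·sinθ·θ̇² = -1.041175 + 0.204007 − 0.013220 = -0.850388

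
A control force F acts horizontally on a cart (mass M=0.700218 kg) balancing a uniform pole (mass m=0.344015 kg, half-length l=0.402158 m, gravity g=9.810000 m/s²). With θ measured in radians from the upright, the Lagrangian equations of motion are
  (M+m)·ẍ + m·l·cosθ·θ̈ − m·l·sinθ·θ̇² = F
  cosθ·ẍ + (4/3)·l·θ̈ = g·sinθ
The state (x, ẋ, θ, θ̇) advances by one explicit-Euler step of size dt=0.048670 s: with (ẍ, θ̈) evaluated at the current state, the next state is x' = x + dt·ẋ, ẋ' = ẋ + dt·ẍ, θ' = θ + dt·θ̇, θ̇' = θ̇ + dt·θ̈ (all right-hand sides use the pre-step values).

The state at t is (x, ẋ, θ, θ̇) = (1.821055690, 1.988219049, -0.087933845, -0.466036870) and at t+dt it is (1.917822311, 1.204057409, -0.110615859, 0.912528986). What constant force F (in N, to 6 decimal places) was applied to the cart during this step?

ẍ = (ẋ'−ẋ)/dt = (1.204057409−1.988219049)/0.048670 = -16.111807
θ̈ = (θ̇'−θ̇)/dt = (0.912528986−-0.466036870)/0.048670 = 28.324756
sinθ=-0.087821, cosθ=0.996136
F = (M+m)·ẍ + m·l·cosθ·θ̈ − m·l·sinθ·θ̇² = -16.824480 + 3.903544 − -0.002639 = -12.918298

F = -12.918298 N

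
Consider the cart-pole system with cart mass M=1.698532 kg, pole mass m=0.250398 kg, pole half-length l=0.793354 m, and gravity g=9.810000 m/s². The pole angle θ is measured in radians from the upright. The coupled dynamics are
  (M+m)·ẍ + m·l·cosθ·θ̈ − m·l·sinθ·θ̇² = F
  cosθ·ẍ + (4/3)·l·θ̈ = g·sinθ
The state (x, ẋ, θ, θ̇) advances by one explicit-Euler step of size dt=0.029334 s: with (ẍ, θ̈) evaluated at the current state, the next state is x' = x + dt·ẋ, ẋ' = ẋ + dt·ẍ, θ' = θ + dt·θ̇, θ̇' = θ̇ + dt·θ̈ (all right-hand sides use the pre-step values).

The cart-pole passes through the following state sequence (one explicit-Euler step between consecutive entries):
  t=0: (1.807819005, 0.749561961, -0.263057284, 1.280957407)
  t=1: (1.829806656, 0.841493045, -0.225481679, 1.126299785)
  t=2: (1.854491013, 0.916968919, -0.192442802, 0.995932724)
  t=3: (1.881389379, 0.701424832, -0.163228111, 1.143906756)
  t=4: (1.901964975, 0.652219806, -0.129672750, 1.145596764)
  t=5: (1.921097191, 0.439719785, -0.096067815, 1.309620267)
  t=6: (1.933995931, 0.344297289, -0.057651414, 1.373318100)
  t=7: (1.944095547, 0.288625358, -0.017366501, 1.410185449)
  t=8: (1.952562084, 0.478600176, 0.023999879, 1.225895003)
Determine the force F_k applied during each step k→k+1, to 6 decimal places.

F_0 = 5.181262 N
F_1 = 4.210388 N
F_2 = -13.299306 N
F_3 = -3.215612 N
F_4 = -12.983171 N
F_5 = -5.877739 N
F_6 = -3.427959 N
F_7 = 11.380797 N

step 0→1:
  ẍ = (ẋ'−ẋ)/dt = (0.841493045−0.749561961)/0.029334 = 3.133943
  θ̈ = (θ̇'−θ̇)/dt = (1.126299785−1.280957407)/0.029334 = -5.272299
  sinθ=-0.260034, cosθ=0.965599
  F = (M+m)·ẍ + m·l·cosθ·θ̈ − m·l·sinθ·θ̇² = 6.107836 + -1.011335 − -0.084761 = 5.181262
step 1→2:
  ẍ = (ẋ'−ẋ)/dt = (0.916968919−0.841493045)/0.029334 = 2.572983
  θ̈ = (θ̇'−θ̇)/dt = (0.995932724−1.126299785)/0.029334 = -4.444231
  sinθ=-0.223576, cosθ=0.974687
  F = (M+m)·ẍ + m·l·cosθ·θ̈ − m·l·sinθ·θ̇² = 5.014563 + -0.860517 − -0.056342 = 4.210388
step 2→3:
  ẍ = (ẋ'−ẋ)/dt = (0.701424832−0.916968919)/0.029334 = -7.347927
  θ̈ = (θ̇'−θ̇)/dt = (1.143906756−0.995932724)/0.029334 = 5.044455
  sinθ=-0.191257, cosθ=0.981540
  F = (M+m)·ẍ + m·l·cosθ·θ̈ − m·l·sinθ·θ̇² = -14.320595 + 0.983604 − -0.037686 = -13.299306
step 3→4:
  ẍ = (ẋ'−ẋ)/dt = (0.652219806−0.701424832)/0.029334 = -1.677406
  θ̈ = (θ̇'−θ̇)/dt = (1.145596764−1.143906756)/0.029334 = 0.057613
  sinθ=-0.162504, cosθ=0.986708
  F = (M+m)·ẍ + m·l·cosθ·θ̈ − m·l·sinθ·θ̇² = -3.269147 + 0.011293 − -0.042242 = -3.215612
step 4→5:
  ẍ = (ẋ'−ẋ)/dt = (0.439719785−0.652219806)/0.029334 = -7.244154
  θ̈ = (θ̇'−θ̇)/dt = (1.309620267−1.145596764)/0.029334 = 5.591583
  sinθ=-0.129310, cosθ=0.991604
  F = (M+m)·ẍ + m·l·cosθ·θ̈ − m·l·sinθ·θ̇² = -14.118349 + 1.101466 − -0.033713 = -12.983171
step 5→6:
  ẍ = (ẋ'−ẋ)/dt = (0.344297289−0.439719785)/0.029334 = -3.252966
  θ̈ = (θ̇'−θ̇)/dt = (1.373318100−1.309620267)/0.029334 = 2.171468
  sinθ=-0.095920, cosθ=0.995389
  F = (M+m)·ẍ + m·l·cosθ·θ̈ − m·l·sinθ·θ̇² = -6.339802 + 0.429382 − -0.032681 = -5.877739
step 6→7:
  ẍ = (ẋ'−ẋ)/dt = (0.288625358−0.344297289)/0.029334 = -1.897864
  θ̈ = (θ̇'−θ̇)/dt = (1.410185449−1.373318100)/0.029334 = 1.256813
  sinθ=-0.057619, cosθ=0.998339
  F = (M+m)·ẍ + m·l·cosθ·θ̈ − m·l·sinθ·θ̇² = -3.698803 + 0.249256 − -0.021588 = -3.427959
step 7→8:
  ẍ = (ẋ'−ẋ)/dt = (0.478600176−0.288625358)/0.029334 = 6.476267
  θ̈ = (θ̇'−θ̇)/dt = (1.225895003−1.410185449)/0.029334 = -6.282486
  sinθ=-0.017366, cosθ=0.999849
  F = (M+m)·ẍ + m·l·cosθ·θ̈ − m·l·sinθ·θ̇² = 12.621791 + -1.247854 − -0.006860 = 11.380797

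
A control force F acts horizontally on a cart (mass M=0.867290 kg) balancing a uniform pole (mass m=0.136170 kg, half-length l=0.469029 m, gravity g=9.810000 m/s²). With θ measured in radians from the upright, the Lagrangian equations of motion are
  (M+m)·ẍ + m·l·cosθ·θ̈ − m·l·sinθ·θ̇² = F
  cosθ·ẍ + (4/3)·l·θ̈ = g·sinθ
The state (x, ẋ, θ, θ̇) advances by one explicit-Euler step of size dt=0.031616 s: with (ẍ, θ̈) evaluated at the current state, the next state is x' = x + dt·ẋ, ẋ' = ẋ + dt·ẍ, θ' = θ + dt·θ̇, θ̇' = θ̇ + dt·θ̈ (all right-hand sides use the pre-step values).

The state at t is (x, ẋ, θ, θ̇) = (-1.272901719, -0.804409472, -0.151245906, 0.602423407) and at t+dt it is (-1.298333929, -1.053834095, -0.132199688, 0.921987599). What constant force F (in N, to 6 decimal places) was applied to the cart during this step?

F = -7.274810 N

ẍ = (ẋ'−ẋ)/dt = (-1.053834095−-0.804409472)/0.031616 = -7.889190
θ̈ = (θ̇'−θ̇)/dt = (0.921987599−0.602423407)/0.031616 = 10.107673
sinθ=-0.150670, cosθ=0.988584
F = (M+m)·ẍ + m·l·cosθ·θ̈ − m·l·sinθ·θ̇² = -7.916486 + 0.638184 − -0.003492 = -7.274810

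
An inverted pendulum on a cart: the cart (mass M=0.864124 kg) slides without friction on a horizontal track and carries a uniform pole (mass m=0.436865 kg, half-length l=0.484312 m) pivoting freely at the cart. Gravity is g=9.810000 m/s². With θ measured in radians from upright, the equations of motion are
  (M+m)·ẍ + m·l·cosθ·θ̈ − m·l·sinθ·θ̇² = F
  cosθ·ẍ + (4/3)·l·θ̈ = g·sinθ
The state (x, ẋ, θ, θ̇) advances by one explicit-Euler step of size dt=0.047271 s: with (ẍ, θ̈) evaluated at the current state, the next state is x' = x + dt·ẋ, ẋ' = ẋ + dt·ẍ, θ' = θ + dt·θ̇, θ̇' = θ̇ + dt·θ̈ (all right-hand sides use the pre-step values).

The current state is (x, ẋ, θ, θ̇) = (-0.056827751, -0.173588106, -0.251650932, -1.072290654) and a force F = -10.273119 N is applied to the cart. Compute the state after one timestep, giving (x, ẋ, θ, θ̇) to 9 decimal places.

sinθ=-0.249003230, cosθ=0.968502654
temp = (F + m·l·θ̇²·sinθ)/(M+m) = (-10.273119 + -0.060576267)/1.300989 = -7.942953604
θ̈ = (g·sinθ − cosθ·temp)/(l·(4/3 − m·cos²θ/(M+m))) = 10.644795669
ẍ = temp − m·l·θ̈·cosθ/(M+m) = -9.619582714
Euler: x'=-0.056827751+0.047271·-0.173588106=-0.065033434, ẋ'=-0.173588106+0.047271·-9.619582714=-0.628315400
       θ'=-0.251650932+0.047271·-1.072290654=-0.302339184, θ̇'=-1.072290654+0.047271·10.644795669=-0.569100518

(-0.065033434, -0.628315400, -0.302339184, -0.569100518)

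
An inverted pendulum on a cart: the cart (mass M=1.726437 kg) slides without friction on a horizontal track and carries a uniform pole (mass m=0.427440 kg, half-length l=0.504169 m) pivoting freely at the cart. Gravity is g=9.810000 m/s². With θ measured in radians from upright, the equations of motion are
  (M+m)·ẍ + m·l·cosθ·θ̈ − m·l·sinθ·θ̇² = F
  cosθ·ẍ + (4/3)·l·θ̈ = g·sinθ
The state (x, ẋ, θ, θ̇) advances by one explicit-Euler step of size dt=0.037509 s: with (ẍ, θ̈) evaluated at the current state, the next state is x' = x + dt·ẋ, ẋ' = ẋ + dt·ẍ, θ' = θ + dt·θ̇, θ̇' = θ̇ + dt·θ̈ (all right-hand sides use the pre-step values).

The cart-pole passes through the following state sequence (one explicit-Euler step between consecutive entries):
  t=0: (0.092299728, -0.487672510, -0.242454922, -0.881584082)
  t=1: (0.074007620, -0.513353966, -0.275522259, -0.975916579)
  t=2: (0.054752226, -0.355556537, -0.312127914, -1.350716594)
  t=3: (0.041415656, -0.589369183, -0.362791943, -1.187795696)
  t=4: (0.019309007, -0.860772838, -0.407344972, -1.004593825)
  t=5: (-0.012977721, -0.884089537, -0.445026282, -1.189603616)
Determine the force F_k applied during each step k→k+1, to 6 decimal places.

F_0 = -1.960614 N
F_1 = 7.044893 N
F_2 = -12.414664 N
F_3 = -14.492849 N
F_4 = -2.228721 N

step 0→1:
  ẍ = (ẋ'−ẋ)/dt = (-0.513353966−-0.487672510)/0.037509 = -0.684674
  θ̈ = (θ̇'−θ̇)/dt = (-0.975916579−-0.881584082)/0.037509 = -2.514930
  sinθ=-0.240086, cosθ=0.970752
  F = (M+m)·ẍ + m·l·cosθ·θ̈ − m·l·sinθ·θ̇² = -1.474705 + -0.526120 − -0.040211 = -1.960614
step 1→2:
  ẍ = (ẋ'−ẋ)/dt = (-0.355556537−-0.513353966)/0.037509 = 4.206922
  θ̈ = (θ̇'−θ̇)/dt = (-1.350716594−-0.975916579)/0.037509 = -9.992269
  sinθ=-0.272050, cosθ=0.962283
  F = (M+m)·ẍ + m·l·cosθ·θ̈ − m·l·sinθ·θ̇² = 9.061192 + -2.072136 − -0.055837 = 7.044893
step 2→3:
  ẍ = (ẋ'−ẋ)/dt = (-0.589369183−-0.355556537)/0.037509 = -6.233508
  θ̈ = (θ̇'−θ̇)/dt = (-1.187795696−-1.350716594)/0.037509 = 4.343515
  sinθ=-0.307084, cosθ=0.951682
  F = (M+m)·ẍ + m·l·cosθ·θ̈ − m·l·sinθ·θ̇² = -13.426209 + 0.890809 − -0.120736 = -12.414664
step 3→4:
  ẍ = (ẋ'−ẋ)/dt = (-0.860772838−-0.589369183)/0.037509 = -7.235694
  θ̈ = (θ̇'−θ̇)/dt = (-1.004593825−-1.187795696)/0.037509 = 4.884211
  sinθ=-0.354886, cosθ=0.934910
  F = (M+m)·ẍ + m·l·cosθ·θ̈ − m·l·sinθ·θ̇² = -15.584795 + 0.984046 − -0.107900 = -14.492849
step 4→5:
  ẍ = (ẋ'−ẋ)/dt = (-0.884089537−-0.860772838)/0.037509 = -0.621629
  θ̈ = (θ̇'−θ̇)/dt = (-1.189603616−-1.004593825)/0.037509 = -4.932411
  sinθ=-0.396173, cosθ=0.918176
  F = (M+m)·ẍ + m·l·cosθ·θ̈ − m·l·sinθ·θ̇² = -1.338913 + -0.975970 − -0.086162 = -2.228721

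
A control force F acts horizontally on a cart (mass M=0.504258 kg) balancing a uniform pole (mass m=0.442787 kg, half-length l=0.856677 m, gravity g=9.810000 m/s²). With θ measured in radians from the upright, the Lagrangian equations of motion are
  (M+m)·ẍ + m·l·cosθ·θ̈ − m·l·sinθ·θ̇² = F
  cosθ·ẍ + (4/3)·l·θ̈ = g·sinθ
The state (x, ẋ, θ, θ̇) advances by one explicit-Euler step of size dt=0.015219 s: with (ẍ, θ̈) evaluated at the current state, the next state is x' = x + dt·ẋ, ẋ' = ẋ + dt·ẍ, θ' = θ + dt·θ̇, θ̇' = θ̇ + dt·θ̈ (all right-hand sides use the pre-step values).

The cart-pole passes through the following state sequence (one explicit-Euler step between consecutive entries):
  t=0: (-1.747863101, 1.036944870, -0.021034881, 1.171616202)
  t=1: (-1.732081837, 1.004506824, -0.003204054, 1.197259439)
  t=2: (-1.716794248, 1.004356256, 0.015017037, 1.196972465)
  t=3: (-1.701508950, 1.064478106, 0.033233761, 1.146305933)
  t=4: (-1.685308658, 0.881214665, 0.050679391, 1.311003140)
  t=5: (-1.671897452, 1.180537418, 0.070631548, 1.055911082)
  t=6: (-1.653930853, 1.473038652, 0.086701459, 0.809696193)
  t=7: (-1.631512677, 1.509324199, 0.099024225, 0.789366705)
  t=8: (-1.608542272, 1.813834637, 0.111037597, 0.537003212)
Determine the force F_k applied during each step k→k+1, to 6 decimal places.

F_0 = -1.368594 N
F_1 = -0.014780 N
F_2 = 2.470396 N
F_3 = -7.317921 N
F_4 = 12.243302 N
F_5 = 12.050390 N
F_6 = 1.731637 N
F_7 = 12.666439 N

step 0→1:
  ẍ = (ẋ'−ẋ)/dt = (1.004506824−1.036944870)/0.015219 = -2.131418
  θ̈ = (θ̇'−θ̇)/dt = (1.197259439−1.171616202)/0.015219 = 1.684949
  sinθ=-0.021033, cosθ=0.999779
  F = (M+m)·ẍ + m·l·cosθ·θ̈ − m·l·sinθ·θ̇² = -2.018549 + 0.639003 − -0.010952 = -1.368594
step 1→2:
  ẍ = (ẋ'−ẋ)/dt = (1.004356256−1.004506824)/0.015219 = -0.009893
  θ̈ = (θ̇'−θ̇)/dt = (1.196972465−1.197259439)/0.015219 = -0.018856
  sinθ=-0.003204, cosθ=0.999995
  F = (M+m)·ẍ + m·l·cosθ·θ̈ − m·l·sinθ·θ̇² = -0.009370 + -0.007153 − -0.001742 = -0.014780
step 2→3:
  ẍ = (ẋ'−ẋ)/dt = (1.064478106−1.004356256)/0.015219 = 3.950447
  θ̈ = (θ̇'−θ̇)/dt = (1.146305933−1.196972465)/0.015219 = -3.329163
  sinθ=0.015016, cosθ=0.999887
  F = (M+m)·ẍ + m·l·cosθ·θ̈ − m·l·sinθ·θ̇² = 3.741251 + -1.262694 − 0.008161 = 2.470396
step 3→4:
  ẍ = (ẋ'−ẋ)/dt = (0.881214665−1.064478106)/0.015219 = -12.041753
  θ̈ = (θ̇'−θ̇)/dt = (1.311003140−1.146305933)/0.015219 = 10.821815
  sinθ=0.033228, cosθ=0.999448
  F = (M+m)·ẍ + m·l·cosθ·θ̈ − m·l·sinθ·θ̇² = -11.404082 + 4.102723 − 0.016562 = -7.317921
step 4→5:
  ẍ = (ẋ'−ẋ)/dt = (1.180537418−0.881214665)/0.015219 = 19.667702
  θ̈ = (θ̇'−θ̇)/dt = (1.055911082−1.311003140)/0.015219 = -16.761420
  sinθ=0.050658, cosθ=0.998716
  F = (M+m)·ẍ + m·l·cosθ·θ̈ − m·l·sinθ·θ̇² = 18.626199 + -6.349870 − 0.033027 = 12.243302
step 5→6:
  ẍ = (ẋ'−ẋ)/dt = (1.473038652−1.180537418)/0.015219 = 19.219478
  θ̈ = (θ̇'−θ̇)/dt = (0.809696193−1.055911082)/0.015219 = -16.178125
  sinθ=0.070573, cosθ=0.997507
  F = (M+m)·ẍ + m·l·cosθ·θ̈ − m·l·sinθ·θ̇² = 18.201710 + -6.121473 − 0.029847 = 12.050390
step 6→7:
  ẍ = (ẋ'−ẋ)/dt = (1.509324199−1.473038652)/0.015219 = 2.384227
  θ̈ = (θ̇'−θ̇)/dt = (0.789366705−0.809696193)/0.015219 = -1.335797
  sinθ=0.086593, cosθ=0.996244
  F = (M+m)·ẍ + m·l·cosθ·θ̈ − m·l·sinθ·θ̇² = 2.257970 + -0.504798 − 0.021535 = 1.731637
step 7→8:
  ẍ = (ẋ'−ẋ)/dt = (1.813834637−1.509324199)/0.015219 = 20.008571
  θ̈ = (θ̇'−θ̇)/dt = (0.537003212−0.789366705)/0.015219 = -16.582134
  sinθ=0.098862, cosθ=0.995101
  F = (M+m)·ẍ + m·l·cosθ·θ̈ − m·l·sinθ·θ̇² = 18.949017 + -6.259211 − 0.023367 = 12.666439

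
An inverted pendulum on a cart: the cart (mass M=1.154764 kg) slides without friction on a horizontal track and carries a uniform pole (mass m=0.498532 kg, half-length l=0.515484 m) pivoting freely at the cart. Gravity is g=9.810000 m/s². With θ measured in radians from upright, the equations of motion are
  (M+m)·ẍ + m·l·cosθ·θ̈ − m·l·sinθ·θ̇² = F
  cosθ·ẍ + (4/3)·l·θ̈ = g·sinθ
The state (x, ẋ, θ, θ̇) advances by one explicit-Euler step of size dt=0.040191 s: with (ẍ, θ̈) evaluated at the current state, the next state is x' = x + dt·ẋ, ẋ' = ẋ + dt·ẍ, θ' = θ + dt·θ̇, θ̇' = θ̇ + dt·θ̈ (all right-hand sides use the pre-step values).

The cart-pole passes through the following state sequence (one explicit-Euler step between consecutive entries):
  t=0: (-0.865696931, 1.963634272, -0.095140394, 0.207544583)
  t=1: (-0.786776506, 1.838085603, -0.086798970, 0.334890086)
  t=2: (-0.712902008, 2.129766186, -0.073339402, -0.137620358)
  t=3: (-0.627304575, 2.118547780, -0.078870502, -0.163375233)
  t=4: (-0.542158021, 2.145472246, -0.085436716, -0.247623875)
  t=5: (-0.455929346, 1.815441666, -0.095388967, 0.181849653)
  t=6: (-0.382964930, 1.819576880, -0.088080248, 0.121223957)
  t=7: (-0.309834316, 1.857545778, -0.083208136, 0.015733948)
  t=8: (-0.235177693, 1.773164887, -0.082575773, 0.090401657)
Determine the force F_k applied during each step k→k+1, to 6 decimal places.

F_0 = -4.352938 N
F_1 = 8.991159 N
F_2 = -0.625360 N
F_3 = 0.571085 N
F_4 = -10.838705 N
F_5 = -0.214969 N
F_6 = 0.890321 N
F_7 = -2.995304 N

step 0→1:
  ẍ = (ẋ'−ẋ)/dt = (1.838085603−1.963634272)/0.040191 = -3.123801
  θ̈ = (θ̇'−θ̇)/dt = (0.334890086−0.207544583)/0.040191 = 3.168508
  sinθ=-0.094997, cosθ=0.995478
  F = (M+m)·ẍ + m·l·cosθ·θ̈ − m·l·sinθ·θ̇² = -5.164567 + 0.810577 − -0.001052 = -4.352938
step 1→2:
  ẍ = (ẋ'−ẋ)/dt = (2.129766186−1.838085603)/0.040191 = 7.257361
  θ̈ = (θ̇'−θ̇)/dt = (-0.137620358−0.334890086)/0.040191 = -11.756623
  sinθ=-0.086690, cosθ=0.996235
  F = (M+m)·ẍ + m·l·cosθ·θ̈ − m·l·sinθ·θ̇² = 11.998565 + -3.009905 − -0.002499 = 8.991159
step 2→3:
  ẍ = (ẋ'−ẋ)/dt = (2.118547780−2.129766186)/0.040191 = -0.279127
  θ̈ = (θ̇'−θ̇)/dt = (-0.163375233−-0.137620358)/0.040191 = -0.640812
  sinθ=-0.073274, cosθ=0.997312
  F = (M+m)·ẍ + m·l·cosθ·θ̈ − m·l·sinθ·θ̇² = -0.461480 + -0.164237 − -0.000357 = -0.625360
step 3→4:
  ẍ = (ẋ'−ẋ)/dt = (2.145472246−2.118547780)/0.040191 = 0.669913
  θ̈ = (θ̇'−θ̇)/dt = (-0.247623875−-0.163375233)/0.040191 = -2.096207
  sinθ=-0.078789, cosθ=0.996891
  F = (M+m)·ẍ + m·l·cosθ·θ̈ − m·l·sinθ·θ̇² = 1.107564 + -0.537020 − -0.000540 = 0.571085
step 4→5:
  ẍ = (ẋ'−ẋ)/dt = (1.815441666−2.145472246)/0.040191 = -8.211554
  θ̈ = (θ̇'−θ̇)/dt = (0.181849653−-0.247623875)/0.040191 = 10.685813
  sinθ=-0.085333, cosθ=0.996353
  F = (M+m)·ẍ + m·l·cosθ·θ̈ − m·l·sinθ·θ̇² = -13.576130 + 2.736080 − -0.001345 = -10.838705
step 5→6:
  ẍ = (ẋ'−ẋ)/dt = (1.819576880−1.815441666)/0.040191 = 0.102889
  θ̈ = (θ̇'−θ̇)/dt = (0.121223957−0.181849653)/0.040191 = -1.508440
  sinθ=-0.095244, cosθ=0.995454
  F = (M+m)·ẍ + m·l·cosθ·θ̈ − m·l·sinθ·θ̇² = 0.170106 + -0.385884 − -0.000809 = -0.214969
step 6→7:
  ẍ = (ẋ'−ẋ)/dt = (1.857545778−1.819576880)/0.040191 = 0.944711
  θ̈ = (θ̇'−θ̇)/dt = (0.015733948−0.121223957)/0.040191 = -2.624717
  sinθ=-0.087966, cosθ=0.996123
  F = (M+m)·ẍ + m·l·cosθ·θ̈ − m·l·sinθ·θ̇² = 1.561888 + -0.671899 − -0.000332 = 0.890321
step 7→8:
  ẍ = (ẋ'−ẋ)/dt = (1.773164887−1.857545778)/0.040191 = -2.099497
  θ̈ = (θ̇'−θ̇)/dt = (0.090401657−0.015733948)/0.040191 = 1.857822
  sinθ=-0.083112, cosθ=0.996540
  F = (M+m)·ẍ + m·l·cosθ·θ̈ − m·l·sinθ·θ̇² = -3.471090 + 0.475781 − -0.000005 = -2.995304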